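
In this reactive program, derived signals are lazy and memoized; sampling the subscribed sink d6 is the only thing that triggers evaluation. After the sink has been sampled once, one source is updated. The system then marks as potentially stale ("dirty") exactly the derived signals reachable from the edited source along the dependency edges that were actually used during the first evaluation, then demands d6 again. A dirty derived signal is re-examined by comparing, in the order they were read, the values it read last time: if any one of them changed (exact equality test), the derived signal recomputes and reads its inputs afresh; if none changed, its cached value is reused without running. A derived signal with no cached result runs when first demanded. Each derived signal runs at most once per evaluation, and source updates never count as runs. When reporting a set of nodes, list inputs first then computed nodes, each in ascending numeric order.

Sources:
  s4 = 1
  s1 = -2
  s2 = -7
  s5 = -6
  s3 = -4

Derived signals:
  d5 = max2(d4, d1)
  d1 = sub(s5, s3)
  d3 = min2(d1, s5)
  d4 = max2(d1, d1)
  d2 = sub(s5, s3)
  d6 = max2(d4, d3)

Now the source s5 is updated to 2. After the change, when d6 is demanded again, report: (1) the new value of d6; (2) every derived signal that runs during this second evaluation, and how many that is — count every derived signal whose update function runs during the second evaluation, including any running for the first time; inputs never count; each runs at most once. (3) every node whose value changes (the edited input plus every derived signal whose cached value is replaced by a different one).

Demanding d6 again yields 6.
4 derived signals run: d1, d3, d4, d6.
The nodes whose values change: s5, d1, d3, d4, d6.

First demand of the output computes:
  d1 = sub(-6, -4) = -2
  d3 = min2(-2, -6) = -6
  d4 = max2(-2, -2) = -2
  d6 = max2(-2, -6) = -2

After the edit, cleaning proceeds:
  d1: a read changed (s5 -6->2) — executes, giving 6.
  d3: a read changed (d1 -2->6; s5 -6->2) — executes, giving 2.
  d4: a read changed (d1 -2->6; d1 -2->6) — executes, giving 6.
  d6: a read changed (d4 -2->6; d3 -6->2) — executes, giving 6.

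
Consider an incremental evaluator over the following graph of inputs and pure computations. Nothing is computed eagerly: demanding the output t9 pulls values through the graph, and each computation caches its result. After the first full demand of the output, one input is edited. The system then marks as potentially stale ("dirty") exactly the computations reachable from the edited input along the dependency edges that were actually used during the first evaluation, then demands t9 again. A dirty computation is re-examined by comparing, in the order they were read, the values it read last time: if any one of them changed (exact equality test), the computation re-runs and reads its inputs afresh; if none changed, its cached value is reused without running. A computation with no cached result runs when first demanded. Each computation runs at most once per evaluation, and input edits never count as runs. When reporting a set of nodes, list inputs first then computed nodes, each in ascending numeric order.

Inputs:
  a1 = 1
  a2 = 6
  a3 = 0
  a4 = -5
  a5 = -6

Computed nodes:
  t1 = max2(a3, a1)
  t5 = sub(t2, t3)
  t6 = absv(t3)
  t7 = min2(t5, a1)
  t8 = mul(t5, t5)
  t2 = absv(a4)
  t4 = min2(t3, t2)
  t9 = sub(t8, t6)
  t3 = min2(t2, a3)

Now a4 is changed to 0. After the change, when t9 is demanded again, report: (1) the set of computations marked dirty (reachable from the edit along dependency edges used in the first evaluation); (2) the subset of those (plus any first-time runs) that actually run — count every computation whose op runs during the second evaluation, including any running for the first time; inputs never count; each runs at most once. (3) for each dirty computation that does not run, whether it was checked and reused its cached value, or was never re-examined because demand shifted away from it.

Dirty set: t2, t3, t5, t6, t8, t9.
Run set: t2, t3, t5, t8, t9 (5 run).
Re-examined without running (cache reused): t6.
The important point: at t6 every value read last time is unchanged, so the dirty flag clears without a run.

Initial pass — values computed on the first demand:
  t2 = absv(-5) = 5
  t3 = min2(5, 0) = 0
  t5 = sub(5, 0) = 5
  t6 = absv(0) = 0
  t8 = mul(5, 5) = 25
  t9 = sub(25, 0) = 25

Second demand — change propagation:
  t2: re-runs because a4 -5->0; new result 0.
  t3: re-runs because t2 5->0; new result 0 (unchanged).
  t5: re-runs because t2 5->0; new result 0.
  t6: re-examined; everything it read last time is the same (t3 unchanged) — cache 0 kept, no run.
  t8: re-runs because t5 5->0; t5 5->0; new result 0.
  t9: re-runs because t8 25->0; new result 0.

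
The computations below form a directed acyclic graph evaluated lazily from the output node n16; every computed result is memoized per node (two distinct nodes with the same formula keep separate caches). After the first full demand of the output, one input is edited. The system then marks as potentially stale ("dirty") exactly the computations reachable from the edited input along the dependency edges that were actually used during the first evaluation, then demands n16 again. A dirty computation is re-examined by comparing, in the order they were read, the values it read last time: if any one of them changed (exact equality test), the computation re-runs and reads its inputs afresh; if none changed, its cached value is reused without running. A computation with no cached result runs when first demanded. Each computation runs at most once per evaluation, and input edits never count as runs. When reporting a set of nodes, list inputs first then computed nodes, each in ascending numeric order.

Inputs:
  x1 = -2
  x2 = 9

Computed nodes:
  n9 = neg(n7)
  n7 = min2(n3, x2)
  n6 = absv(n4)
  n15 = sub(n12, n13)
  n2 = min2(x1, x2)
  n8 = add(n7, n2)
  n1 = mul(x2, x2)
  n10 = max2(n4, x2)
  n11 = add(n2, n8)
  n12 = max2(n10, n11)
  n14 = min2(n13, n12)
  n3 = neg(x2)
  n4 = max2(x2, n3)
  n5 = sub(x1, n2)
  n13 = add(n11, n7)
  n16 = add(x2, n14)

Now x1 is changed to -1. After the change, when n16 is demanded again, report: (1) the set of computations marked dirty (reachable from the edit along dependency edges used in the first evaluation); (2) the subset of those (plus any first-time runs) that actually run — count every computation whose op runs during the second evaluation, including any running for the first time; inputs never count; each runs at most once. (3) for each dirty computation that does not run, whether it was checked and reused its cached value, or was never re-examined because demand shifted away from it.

The edit dirties: n2, n8, n11, n12, n13, n14, n16.
7 computations run: n2, n8, n11, n12, n13, n14, n16.
No dirty computation escaped a run.

First demand of the output computes:
  n2 = min2(-2, 9) = -2
  n3 = neg(9) = -9
  n4 = max2(9, -9) = 9
  n7 = min2(-9, 9) = -9
  n8 = add(-9, -2) = -11
  n10 = max2(9, 9) = 9
  n11 = add(-2, -11) = -13
  n12 = max2(9, -13) = 9
  n13 = add(-13, -9) = -22
  n14 = min2(-22, 9) = -22
  n16 = add(9, -22) = -13

After the edit, cleaning proceeds:
  n2: a read changed (x1 -2->-1) — executes, giving -1.
  n8: a read changed (n2 -2->-1) — executes, giving -10.
  n11: a read changed (n2 -2->-1; n8 -11->-10) — executes, giving -11.
  n12: a read changed (n11 -13->-11) — executes, giving 9 — identical to its old value.
  n13: a read changed (n11 -13->-11) — executes, giving -20.
  n14: a read changed (n13 -22->-20) — executes, giving -20.
  n16: a read changed (n14 -22->-20) — executes, giving -11.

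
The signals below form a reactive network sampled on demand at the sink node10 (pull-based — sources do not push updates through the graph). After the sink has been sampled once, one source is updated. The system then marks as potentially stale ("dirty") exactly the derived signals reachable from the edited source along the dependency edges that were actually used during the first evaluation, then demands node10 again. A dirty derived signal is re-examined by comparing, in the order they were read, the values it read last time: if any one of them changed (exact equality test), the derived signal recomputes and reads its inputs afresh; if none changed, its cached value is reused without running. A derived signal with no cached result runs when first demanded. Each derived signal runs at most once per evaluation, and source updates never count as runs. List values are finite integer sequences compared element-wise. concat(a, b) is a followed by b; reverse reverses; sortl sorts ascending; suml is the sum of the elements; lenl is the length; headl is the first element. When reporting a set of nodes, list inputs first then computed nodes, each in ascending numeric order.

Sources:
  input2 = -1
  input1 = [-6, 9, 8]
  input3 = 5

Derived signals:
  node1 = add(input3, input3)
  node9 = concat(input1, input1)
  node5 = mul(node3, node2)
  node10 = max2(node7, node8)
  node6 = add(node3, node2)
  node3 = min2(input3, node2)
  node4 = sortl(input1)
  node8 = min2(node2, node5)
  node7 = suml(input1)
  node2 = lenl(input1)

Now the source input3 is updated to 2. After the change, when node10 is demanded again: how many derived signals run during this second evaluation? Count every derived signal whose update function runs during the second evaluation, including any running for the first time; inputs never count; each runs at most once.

Initial pass — values computed on the first demand:
  node2 = lenl([-6, 9, 8]) = 3
  node3 = min2(5, 3) = 3
  node5 = mul(3, 3) = 9
  node7 = suml([-6, 9, 8]) = 11
  node8 = min2(3, 9) = 3
  node10 = max2(11, 3) = 11

Second demand — change propagation:
  node3: re-runs because input3 5->2; new result 2.
  node5: re-runs because node3 3->2; new result 6.
  node8: re-runs because node5 9->6; new result 3 (unchanged).
  node10: re-examined; everything it read last time is the same (node7 unchanged, node8 unchanged) — cache 11 kept, no run.

The important point: node8 recomputes to an identical value, and the output ends up unchanged.

Run set: node3, node5, node8 (3 run).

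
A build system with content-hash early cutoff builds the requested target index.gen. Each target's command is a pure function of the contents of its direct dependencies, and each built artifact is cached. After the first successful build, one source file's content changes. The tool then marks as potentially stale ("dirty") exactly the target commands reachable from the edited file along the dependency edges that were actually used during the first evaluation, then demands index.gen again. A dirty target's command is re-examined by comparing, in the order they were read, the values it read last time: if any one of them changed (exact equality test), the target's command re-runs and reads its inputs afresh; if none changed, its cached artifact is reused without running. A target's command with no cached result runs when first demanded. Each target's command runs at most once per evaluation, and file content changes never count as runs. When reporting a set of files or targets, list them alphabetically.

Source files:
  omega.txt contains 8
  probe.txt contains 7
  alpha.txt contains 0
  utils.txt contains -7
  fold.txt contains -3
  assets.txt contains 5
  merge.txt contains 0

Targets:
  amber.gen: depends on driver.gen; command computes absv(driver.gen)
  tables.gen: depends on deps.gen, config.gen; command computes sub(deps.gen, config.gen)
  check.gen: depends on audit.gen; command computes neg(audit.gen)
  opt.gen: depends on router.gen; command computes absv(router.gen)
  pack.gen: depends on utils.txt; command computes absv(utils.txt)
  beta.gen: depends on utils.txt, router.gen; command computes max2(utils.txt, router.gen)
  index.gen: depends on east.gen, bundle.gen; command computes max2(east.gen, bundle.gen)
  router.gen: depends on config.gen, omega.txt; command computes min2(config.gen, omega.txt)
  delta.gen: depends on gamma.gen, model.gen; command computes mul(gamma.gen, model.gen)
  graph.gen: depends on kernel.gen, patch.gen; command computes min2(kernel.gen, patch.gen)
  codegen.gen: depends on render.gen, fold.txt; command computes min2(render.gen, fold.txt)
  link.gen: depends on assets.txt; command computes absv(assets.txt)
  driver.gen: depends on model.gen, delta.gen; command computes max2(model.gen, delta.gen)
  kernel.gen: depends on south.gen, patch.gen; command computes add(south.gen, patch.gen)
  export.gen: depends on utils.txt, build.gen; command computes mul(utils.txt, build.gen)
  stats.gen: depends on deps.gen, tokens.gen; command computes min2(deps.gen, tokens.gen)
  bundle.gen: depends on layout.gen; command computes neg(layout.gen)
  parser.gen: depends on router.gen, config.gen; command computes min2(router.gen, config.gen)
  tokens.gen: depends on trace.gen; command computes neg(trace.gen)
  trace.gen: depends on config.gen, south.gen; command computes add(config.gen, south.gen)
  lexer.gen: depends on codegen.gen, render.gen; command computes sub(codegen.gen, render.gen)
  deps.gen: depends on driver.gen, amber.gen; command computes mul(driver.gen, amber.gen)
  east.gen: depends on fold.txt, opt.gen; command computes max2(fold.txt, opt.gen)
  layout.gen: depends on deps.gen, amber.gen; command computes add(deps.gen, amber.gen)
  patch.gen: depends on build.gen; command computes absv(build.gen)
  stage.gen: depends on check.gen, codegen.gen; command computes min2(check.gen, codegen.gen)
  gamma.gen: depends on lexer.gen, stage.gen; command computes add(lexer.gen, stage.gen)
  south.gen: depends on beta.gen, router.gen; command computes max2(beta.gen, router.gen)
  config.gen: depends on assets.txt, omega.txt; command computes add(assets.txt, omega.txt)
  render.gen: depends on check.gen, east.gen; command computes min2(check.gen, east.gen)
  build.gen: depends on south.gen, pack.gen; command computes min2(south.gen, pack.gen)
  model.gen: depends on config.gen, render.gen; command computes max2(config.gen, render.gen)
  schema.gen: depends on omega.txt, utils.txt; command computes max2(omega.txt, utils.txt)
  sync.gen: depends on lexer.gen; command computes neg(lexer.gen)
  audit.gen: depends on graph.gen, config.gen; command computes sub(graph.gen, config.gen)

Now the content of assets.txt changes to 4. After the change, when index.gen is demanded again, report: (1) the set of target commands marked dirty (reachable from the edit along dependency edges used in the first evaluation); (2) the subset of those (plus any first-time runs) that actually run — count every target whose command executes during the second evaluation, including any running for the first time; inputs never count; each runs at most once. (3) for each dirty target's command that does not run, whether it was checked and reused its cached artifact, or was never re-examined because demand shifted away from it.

First evaluation (everything demanded from the output):
  config.gen = add(5, 8) = 13
  pack.gen = absv(-7) = 7
  router.gen = min2(13, 8) = 8
  beta.gen = max2(-7, 8) = 8
  opt.gen = absv(8) = 8
  east.gen = max2(-3, 8) = 8
  south.gen = max2(8, 8) = 8
  build.gen = min2(8, 7) = 7
  patch.gen = absv(7) = 7
  kernel.gen = add(8, 7) = 15
  graph.gen = min2(15, 7) = 7
  audit.gen = sub(7, 13) = -6
  check.gen = neg(-6) = 6
  render.gen = min2(6, 8) = 6
  codegen.gen = min2(6, -3) = -3
  lexer.gen = sub(-3, 6) = -9
  model.gen = max2(13, 6) = 13
  stage.gen = min2(6, -3) = -3
  gamma.gen = add(-9, -3) = -12
  delta.gen = mul(-12, 13) = -156
  driver.gen = max2(13, -156) = 13
  amber.gen = absv(13) = 13
  deps.gen = mul(13, 13) = 169
  layout.gen = add(169, 13) = 182
  bundle.gen = neg(182) = -182
  index.gen = max2(8, -182) = 8

Propagation after the edit:
  config.gen: runs — assets.txt 5->4; result 12.
  router.gen: runs — config.gen 13->12; result 8 (same value as before).
  beta.gen: checked — values it read are unchanged (utils.txt unchanged, router.gen unchanged); reused cached 8 without running.
  opt.gen: checked — values it read are unchanged (router.gen unchanged); reused cached 8 without running.
  east.gen: checked — values it read are unchanged (fold.txt unchanged, opt.gen unchanged); reused cached 8 without running.
  south.gen: checked — values it read are unchanged (beta.gen unchanged, router.gen unchanged); reused cached 8 without running.
  build.gen: checked — values it read are unchanged (south.gen unchanged, pack.gen unchanged); reused cached 7 without running.
  patch.gen: checked — values it read are unchanged (build.gen unchanged); reused cached 7 without running.
  kernel.gen: checked — values it read are unchanged (south.gen unchanged, patch.gen unchanged); reused cached 15 without running.
  graph.gen: checked — values it read are unchanged (kernel.gen unchanged, patch.gen unchanged); reused cached 7 without running.
  audit.gen: runs — config.gen 13->12; result -5.
  check.gen: runs — audit.gen -6->-5; result 5.
  render.gen: runs — check.gen 6->5; result 5.
  codegen.gen: runs — render.gen 6->5; result -3 (same value as before).
  lexer.gen: runs — render.gen 6->5; result -8.
  model.gen: runs — config.gen 13->12; render.gen 6->5; result 12.
  stage.gen: runs — check.gen 6->5; result -3 (same value as before).
  gamma.gen: runs — lexer.gen -9->-8; result -11.
  delta.gen: runs — gamma.gen -12->-11; model.gen 13->12; result -132.
  driver.gen: runs — model.gen 13->12; delta.gen -156->-132; result 12.
  amber.gen: runs — driver.gen 13->12; result 12.
  deps.gen: runs — driver.gen 13->12; amber.gen 13->12; result 144.
  layout.gen: runs — deps.gen 169->144; amber.gen 13->12; result 156.
  bundle.gen: runs — layout.gen 182->156; result -156.
  index.gen: runs — bundle.gen -182->-156; result 8 (same value as before).

Key observation: the cutoff stops propagation at beta.gen — its inputs' values are unchanged, so it reuses its cache.

Marked dirty: amber.gen, audit.gen, beta.gen, build.gen, bundle.gen, check.gen, codegen.gen, config.gen, delta.gen, deps.gen, driver.gen, east.gen, gamma.gen, graph.gen, index.gen, kernel.gen, layout.gen, lexer.gen, model.gen, opt.gen, patch.gen, render.gen, router.gen, south.gen, stage.gen.
Target commands that run: amber.gen, audit.gen, bundle.gen, check.gen, codegen.gen, config.gen, delta.gen, deps.gen, driver.gen, gamma.gen, index.gen, layout.gen, lexer.gen, model.gen, render.gen, router.gen, stage.gen — 17 in total.
Checked but reused from cache: beta.gen, build.gen, east.gen, graph.gen, kernel.gen, opt.gen, patch.gen, south.gen.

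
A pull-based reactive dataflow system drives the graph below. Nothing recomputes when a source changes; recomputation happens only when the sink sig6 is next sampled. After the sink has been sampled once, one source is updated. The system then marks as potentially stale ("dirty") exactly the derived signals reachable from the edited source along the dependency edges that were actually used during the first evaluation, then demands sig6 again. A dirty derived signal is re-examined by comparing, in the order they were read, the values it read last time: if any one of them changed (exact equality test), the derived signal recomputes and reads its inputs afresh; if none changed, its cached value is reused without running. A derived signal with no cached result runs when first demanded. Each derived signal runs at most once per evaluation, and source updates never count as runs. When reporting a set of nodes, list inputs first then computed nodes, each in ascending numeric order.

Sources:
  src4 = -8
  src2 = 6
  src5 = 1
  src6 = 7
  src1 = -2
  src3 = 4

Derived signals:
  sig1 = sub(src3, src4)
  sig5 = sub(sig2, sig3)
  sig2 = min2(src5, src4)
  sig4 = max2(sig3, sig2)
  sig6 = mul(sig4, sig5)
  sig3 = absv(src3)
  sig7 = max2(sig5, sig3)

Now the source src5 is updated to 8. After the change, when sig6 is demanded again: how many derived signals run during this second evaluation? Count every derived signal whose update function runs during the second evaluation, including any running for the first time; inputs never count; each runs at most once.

Derived signals that run: sig2 — 1 in total.
Key observation: the change is absorbed at sig2 — it re-runs but produces the same value, and the output's value is unchanged.

First evaluation (everything demanded from the output):
  sig2 = min2(1, -8) = -8
  sig3 = absv(4) = 4
  sig4 = max2(4, -8) = 4
  sig5 = sub(-8, 4) = -12
  sig6 = mul(4, -12) = -48

Propagation after the edit:
  sig2: runs — src5 1->8; result -8 (same value as before).
  sig4: checked — values it read are unchanged (sig3 unchanged, sig2 unchanged); reused cached 4 without running.
  sig5: checked — values it read are unchanged (sig2 unchanged, sig3 unchanged); reused cached -12 without running.
  sig6: checked — values it read are unchanged (sig4 unchanged, sig5 unchanged); reused cached -48 without running.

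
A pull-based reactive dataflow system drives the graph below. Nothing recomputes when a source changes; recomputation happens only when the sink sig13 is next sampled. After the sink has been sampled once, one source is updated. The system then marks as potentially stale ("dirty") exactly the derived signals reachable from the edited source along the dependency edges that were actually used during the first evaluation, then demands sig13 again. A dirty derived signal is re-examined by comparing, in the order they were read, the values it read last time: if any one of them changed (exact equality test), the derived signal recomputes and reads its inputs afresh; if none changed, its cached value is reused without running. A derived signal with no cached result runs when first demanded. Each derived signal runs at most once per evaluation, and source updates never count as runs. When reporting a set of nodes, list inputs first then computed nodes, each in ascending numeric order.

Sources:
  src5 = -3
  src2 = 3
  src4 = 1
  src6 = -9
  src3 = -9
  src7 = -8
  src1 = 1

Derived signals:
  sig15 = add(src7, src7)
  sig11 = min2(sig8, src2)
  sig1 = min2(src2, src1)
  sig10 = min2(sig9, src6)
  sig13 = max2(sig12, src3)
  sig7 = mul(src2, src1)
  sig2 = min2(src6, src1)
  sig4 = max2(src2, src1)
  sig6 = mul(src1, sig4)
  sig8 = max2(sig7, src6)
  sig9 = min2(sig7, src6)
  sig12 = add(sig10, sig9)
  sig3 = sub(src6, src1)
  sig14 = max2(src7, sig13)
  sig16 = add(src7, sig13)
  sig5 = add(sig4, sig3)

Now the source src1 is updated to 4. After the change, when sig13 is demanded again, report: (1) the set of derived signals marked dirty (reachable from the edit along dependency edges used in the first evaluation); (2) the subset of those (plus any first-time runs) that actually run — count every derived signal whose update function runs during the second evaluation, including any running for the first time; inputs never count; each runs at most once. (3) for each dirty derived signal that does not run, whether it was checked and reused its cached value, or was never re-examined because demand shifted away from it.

Marked dirty: sig7, sig9, sig10, sig12, sig13.
Derived signals that run: sig7, sig9 — 2 in total.
Checked but reused from cache: sig10, sig12, sig13.
Key observation: the change is absorbed at sig9 — it re-runs but produces the same value, and the output's value is unchanged.

First evaluation (everything demanded from the output):
  sig7 = mul(3, 1) = 3
  sig9 = min2(3, -9) = -9
  sig10 = min2(-9, -9) = -9
  sig12 = add(-9, -9) = -18
  sig13 = max2(-18, -9) = -9

Propagation after the edit:
  sig7: runs — src1 1->4; result 12.
  sig9: runs — sig7 3->12; result -9 (same value as before).
  sig10: checked — values it read are unchanged (sig9 unchanged, src6 unchanged); reused cached -9 without running.
  sig12: checked — values it read are unchanged (sig10 unchanged, sig9 unchanged); reused cached -18 without running.
  sig13: checked — values it read are unchanged (sig12 unchanged, src3 unchanged); reused cached -9 without running.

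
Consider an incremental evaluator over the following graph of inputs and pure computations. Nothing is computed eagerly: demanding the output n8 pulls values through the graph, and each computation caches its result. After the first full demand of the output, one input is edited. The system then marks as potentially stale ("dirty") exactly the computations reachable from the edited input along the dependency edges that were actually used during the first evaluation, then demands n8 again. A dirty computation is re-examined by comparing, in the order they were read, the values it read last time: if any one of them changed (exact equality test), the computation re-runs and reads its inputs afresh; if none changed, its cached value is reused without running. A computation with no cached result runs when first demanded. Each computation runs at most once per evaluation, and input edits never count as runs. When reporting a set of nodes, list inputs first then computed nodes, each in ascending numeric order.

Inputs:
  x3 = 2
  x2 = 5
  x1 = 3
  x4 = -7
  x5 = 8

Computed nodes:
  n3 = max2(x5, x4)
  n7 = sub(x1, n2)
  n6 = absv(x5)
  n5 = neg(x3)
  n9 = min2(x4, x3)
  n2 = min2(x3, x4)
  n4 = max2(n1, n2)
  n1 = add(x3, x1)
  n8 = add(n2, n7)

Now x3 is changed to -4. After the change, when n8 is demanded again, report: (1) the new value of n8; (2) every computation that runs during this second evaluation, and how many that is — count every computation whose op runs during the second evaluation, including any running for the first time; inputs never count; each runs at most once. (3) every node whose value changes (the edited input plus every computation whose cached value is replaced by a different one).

n8 now evaluates to 3.
Run set: n2 (1 run).
Changed values: x3.
The important point: n2 recomputes to an identical value, and the output ends up unchanged.

Initial pass — values computed on the first demand:
  n2 = min2(2, -7) = -7
  n7 = sub(3, -7) = 10
  n8 = add(-7, 10) = 3

Second demand — change propagation:
  n2: re-runs because x3 2->-4; new result -7 (unchanged).
  n7: re-examined; everything it read last time is the same (x1 unchanged, n2 unchanged) — cache 10 kept, no run.
  n8: re-examined; everything it read last time is the same (n2 unchanged, n7 unchanged) — cache 3 kept, no run.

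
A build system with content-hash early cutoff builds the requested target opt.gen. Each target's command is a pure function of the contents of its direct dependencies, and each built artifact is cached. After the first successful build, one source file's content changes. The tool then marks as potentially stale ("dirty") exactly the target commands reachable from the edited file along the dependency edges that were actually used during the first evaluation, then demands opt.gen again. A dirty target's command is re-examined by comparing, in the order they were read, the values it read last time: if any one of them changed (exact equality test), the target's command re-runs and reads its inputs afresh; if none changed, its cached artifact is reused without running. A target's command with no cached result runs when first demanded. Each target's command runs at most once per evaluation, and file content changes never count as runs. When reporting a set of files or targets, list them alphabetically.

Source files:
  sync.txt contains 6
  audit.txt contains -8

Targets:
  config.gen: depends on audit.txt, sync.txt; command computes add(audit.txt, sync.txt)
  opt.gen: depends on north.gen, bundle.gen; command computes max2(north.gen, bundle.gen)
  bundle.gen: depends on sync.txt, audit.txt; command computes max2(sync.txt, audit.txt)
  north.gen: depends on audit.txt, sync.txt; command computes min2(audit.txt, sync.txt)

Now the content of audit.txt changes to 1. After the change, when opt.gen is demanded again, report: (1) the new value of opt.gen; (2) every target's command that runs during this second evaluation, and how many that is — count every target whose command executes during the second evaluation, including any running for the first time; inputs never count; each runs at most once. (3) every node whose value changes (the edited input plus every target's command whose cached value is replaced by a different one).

New value of opt.gen: 6.
Target commands that run: bundle.gen, north.gen, opt.gen — 3 in total.
Values that change: audit.txt, north.gen.

First evaluation (everything demanded from the output):
  bundle.gen = max2(6, -8) = 6
  north.gen = min2(-8, 6) = -8
  opt.gen = max2(-8, 6) = 6

Propagation after the edit:
  bundle.gen: runs — audit.txt -8->1; result 6 (same value as before).
  north.gen: runs — audit.txt -8->1; result 1.
  opt.gen: runs — north.gen -8->1; result 6 (same value as before).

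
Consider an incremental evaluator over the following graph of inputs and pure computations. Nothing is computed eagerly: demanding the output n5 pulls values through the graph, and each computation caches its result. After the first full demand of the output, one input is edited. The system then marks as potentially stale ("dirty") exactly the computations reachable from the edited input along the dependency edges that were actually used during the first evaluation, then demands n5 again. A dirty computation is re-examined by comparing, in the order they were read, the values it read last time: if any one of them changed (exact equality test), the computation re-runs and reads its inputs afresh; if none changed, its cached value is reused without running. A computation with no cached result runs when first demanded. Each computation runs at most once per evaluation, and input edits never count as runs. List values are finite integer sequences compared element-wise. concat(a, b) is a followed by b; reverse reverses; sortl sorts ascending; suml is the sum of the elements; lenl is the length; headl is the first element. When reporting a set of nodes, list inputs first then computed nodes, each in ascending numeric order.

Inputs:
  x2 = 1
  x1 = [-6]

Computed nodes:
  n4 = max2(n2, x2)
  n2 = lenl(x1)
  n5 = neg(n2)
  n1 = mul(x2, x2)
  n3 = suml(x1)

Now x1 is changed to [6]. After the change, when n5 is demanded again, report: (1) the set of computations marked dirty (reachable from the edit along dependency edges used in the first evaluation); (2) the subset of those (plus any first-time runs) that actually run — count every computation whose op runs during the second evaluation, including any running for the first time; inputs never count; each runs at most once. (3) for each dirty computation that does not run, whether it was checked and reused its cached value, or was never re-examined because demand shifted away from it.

Dirty set: n2, n5.
Run set: n2 (1 run).
Re-examined without running (cache reused): n5.
The important point: n2 recomputes to an identical value, and the output ends up unchanged.

Initial pass — values computed on the first demand:
  n2 = lenl([-6]) = 1
  n5 = neg(1) = -1

Second demand — change propagation:
  n2: re-runs because x1 [-6]->[6]; new result 1 (unchanged).
  n5: re-examined; everything it read last time is the same (n2 unchanged) — cache -1 kept, no run.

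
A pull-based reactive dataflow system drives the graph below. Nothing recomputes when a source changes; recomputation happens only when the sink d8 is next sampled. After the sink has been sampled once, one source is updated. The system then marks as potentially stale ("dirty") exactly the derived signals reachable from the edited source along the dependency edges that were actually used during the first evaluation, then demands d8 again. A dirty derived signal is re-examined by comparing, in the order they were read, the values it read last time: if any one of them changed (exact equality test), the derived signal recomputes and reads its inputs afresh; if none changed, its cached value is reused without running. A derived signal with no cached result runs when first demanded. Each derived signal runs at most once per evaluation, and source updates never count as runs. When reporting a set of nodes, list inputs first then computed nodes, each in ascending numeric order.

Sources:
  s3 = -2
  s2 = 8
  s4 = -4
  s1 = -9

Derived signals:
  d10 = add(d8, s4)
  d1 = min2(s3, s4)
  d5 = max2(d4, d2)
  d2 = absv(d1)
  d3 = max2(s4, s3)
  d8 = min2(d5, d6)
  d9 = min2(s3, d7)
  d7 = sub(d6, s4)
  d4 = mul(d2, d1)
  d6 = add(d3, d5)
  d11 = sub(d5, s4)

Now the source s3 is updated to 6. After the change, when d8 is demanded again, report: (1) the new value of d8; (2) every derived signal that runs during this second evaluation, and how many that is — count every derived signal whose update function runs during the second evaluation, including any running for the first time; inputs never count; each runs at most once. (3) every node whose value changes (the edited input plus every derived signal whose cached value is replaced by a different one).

First evaluation (everything demanded from the output):
  d1 = min2(-2, -4) = -4
  d2 = absv(-4) = 4
  d3 = max2(-4, -2) = -2
  d4 = mul(4, -4) = -16
  d5 = max2(-16, 4) = 4
  d6 = add(-2, 4) = 2
  d8 = min2(4, 2) = 2

Propagation after the edit:
  d1: runs — s3 -2->6; result -4 (same value as before).
  d2: checked — values it read are unchanged (d1 unchanged); reused cached 4 without running.
  d3: runs — s3 -2->6; result 6.
  d4: checked — values it read are unchanged (d2 unchanged, d1 unchanged); reused cached -16 without running.
  d5: checked — values it read are unchanged (d4 unchanged, d2 unchanged); reused cached 4 without running.
  d6: runs — d3 -2->6; result 10.
  d8: runs — d6 2->10; result 4.

Key observation: the cutoff stops propagation at d2 — its inputs' values are unchanged, so it reuses its cache.

New value of d8: 4.
Derived signals that run: d1, d3, d6, d8 — 4 in total.
Values that change: s3, d3, d6, d8.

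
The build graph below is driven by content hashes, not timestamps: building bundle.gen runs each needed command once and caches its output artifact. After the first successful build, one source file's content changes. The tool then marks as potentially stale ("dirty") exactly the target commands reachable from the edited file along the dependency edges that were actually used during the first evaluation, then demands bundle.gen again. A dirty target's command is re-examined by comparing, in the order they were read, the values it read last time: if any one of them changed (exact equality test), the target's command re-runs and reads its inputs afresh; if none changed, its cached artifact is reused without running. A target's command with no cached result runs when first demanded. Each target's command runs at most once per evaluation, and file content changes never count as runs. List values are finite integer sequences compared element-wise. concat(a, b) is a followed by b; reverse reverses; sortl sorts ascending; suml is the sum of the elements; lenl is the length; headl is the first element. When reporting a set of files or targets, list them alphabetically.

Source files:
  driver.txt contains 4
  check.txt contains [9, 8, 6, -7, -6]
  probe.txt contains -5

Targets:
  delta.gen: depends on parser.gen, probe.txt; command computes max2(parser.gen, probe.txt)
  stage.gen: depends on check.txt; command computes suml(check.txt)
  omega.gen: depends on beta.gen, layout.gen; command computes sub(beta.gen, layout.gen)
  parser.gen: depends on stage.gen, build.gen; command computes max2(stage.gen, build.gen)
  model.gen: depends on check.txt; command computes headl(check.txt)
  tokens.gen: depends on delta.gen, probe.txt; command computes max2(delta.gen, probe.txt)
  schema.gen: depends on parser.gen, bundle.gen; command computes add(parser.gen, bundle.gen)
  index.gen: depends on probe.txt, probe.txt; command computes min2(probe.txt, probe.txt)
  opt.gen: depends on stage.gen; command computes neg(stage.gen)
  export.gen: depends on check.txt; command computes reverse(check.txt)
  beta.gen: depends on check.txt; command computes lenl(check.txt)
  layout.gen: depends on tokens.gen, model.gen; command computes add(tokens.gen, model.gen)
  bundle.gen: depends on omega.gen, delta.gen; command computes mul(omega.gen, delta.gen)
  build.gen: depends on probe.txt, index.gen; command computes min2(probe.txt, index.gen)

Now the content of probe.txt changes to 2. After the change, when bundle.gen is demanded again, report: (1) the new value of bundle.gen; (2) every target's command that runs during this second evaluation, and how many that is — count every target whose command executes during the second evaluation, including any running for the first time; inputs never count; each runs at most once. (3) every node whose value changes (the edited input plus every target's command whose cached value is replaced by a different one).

bundle.gen now evaluates to -140.
Run set: build.gen, delta.gen, index.gen, parser.gen, tokens.gen (5 run).
Changed values: build.gen, index.gen, probe.txt.
The important point: at layout.gen every value read last time is unchanged, so the dirty flag clears without a run.

Initial pass — values computed on the first demand:
  beta.gen = lenl([9, 8, 6, -7, -6]) = 5
  index.gen = min2(-5, -5) = -5
  build.gen = min2(-5, -5) = -5
  model.gen = headl([9, 8, 6, -7, -6]) = 9
  stage.gen = suml([9, 8, 6, -7, -6]) = 10
  parser.gen = max2(10, -5) = 10
  delta.gen = max2(10, -5) = 10
  tokens.gen = max2(10, -5) = 10
  layout.gen = add(10, 9) = 19
  omega.gen = sub(5, 19) = -14
  bundle.gen = mul(-14, 10) = -140

Second demand — change propagation:
  index.gen: re-runs because probe.txt -5->2; probe.txt -5->2; new result 2.
  build.gen: re-runs because probe.txt -5->2; index.gen -5->2; new result 2.
  parser.gen: re-runs because build.gen -5->2; new result 10 (unchanged).
  delta.gen: re-runs because probe.txt -5->2; new result 10 (unchanged).
  tokens.gen: re-runs because probe.txt -5->2; new result 10 (unchanged).
  layout.gen: re-examined; everything it read last time is the same (tokens.gen unchanged, model.gen unchanged) — cache 19 kept, no run.
  omega.gen: re-examined; everything it read last time is the same (beta.gen unchanged, layout.gen unchanged) — cache -14 kept, no run.
  bundle.gen: re-examined; everything it read last time is the same (omega.gen unchanged, delta.gen unchanged) — cache -140 kept, no run.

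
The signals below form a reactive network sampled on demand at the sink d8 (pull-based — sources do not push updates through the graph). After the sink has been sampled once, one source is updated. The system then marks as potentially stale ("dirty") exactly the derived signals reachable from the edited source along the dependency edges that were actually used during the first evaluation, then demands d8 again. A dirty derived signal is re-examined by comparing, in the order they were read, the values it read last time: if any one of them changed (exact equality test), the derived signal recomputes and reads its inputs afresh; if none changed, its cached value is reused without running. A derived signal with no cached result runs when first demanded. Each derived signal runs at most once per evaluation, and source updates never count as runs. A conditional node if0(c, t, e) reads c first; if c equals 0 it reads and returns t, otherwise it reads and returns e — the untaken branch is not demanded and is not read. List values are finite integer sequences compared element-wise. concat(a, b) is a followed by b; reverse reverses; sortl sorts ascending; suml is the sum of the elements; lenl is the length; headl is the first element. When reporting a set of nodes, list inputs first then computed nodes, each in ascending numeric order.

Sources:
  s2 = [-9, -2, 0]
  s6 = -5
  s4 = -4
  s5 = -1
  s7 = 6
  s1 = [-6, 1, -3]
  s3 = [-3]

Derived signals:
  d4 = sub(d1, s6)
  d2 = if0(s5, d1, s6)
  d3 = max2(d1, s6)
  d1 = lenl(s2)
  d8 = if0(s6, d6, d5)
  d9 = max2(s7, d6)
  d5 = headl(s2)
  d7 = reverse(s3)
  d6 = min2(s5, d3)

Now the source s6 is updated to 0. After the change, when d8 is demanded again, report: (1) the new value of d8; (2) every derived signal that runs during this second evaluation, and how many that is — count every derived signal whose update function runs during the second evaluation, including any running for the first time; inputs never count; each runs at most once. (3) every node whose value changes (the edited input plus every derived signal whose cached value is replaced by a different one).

d8 now evaluates to -1.
Run set: d1, d3, d6, d8 (4 run).
Changed values: s6, d8.
The important point: the flipped condition pulls in fresh nodes; d1, d3, d6 run for the first time.

Initial pass — values computed on the first demand:
  d5 = headl([-9, -2, 0]) = -9
  d8 = if0(s6=-5 -> else branch d5) = -9

Second demand — change propagation:
  d1: newly demanded (no cache) — executes and yields 3.
  d3: newly demanded (no cache) — executes and yields 3.
  d6: newly demanded (no cache) — executes and yields -1.
  d8: re-runs because s6 -5->0; new result -1.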